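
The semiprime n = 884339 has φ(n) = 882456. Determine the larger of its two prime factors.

φ(n) = (p−1)(q−1) = n − (p+q) + 1, so p + q = 884339 − 882456 + 1 = 1884.
p and q are the roots of t² − 1884t + 884339 = 0.
Discriminant: 1884² − 4·884339 = 3549456 − 3537356 = 12100; √12100 = 110.
q = (1884 − 110)/2 = 887, p = (1884 + 110)/2 = 997.
Check: 887 · 997 = 884339.

997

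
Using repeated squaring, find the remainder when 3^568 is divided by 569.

3^1 ≡ 3 (mod 569)
3^2 ≡ 3^2 = 9 ≡ 9 (mod 569)
3^4 ≡ 9^2 = 81 ≡ 81 (mod 569)
3^8 ≡ 81^2 = 6561 ≡ 302 (mod 569)
3^16 ≡ 302^2 = 91204 ≡ 164 (mod 569)
3^32 ≡ 164^2 = 26896 ≡ 153 (mod 569)
3^64 ≡ 153^2 = 23409 ≡ 80 (mod 569)
3^128 ≡ 80^2 = 6400 ≡ 141 (mod 569)
3^256 ≡ 141^2 = 19881 ≡ 535 (mod 569)
3^512 ≡ 535^2 = 286225 ≡ 18 (mod 569)
568 = 512 + 32 + 16 + 8 in binary powers of 2.
So 3^568 ≡ 18 · 153 · 164 · 302 ≡ 1 (mod 569).
Since the result is 1, base 3 gives no evidence that 569 is composite.

1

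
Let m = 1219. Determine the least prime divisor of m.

23

1219 is odd.
Digit sum 13, not divisible by 3.
Ends in 9: not divisible by 5.
7: 1219 = 7·174 + 1
11: 1219 = 11·110 + 9
13: 1219 = 13·93 + 10
17: 1219 = 17·71 + 12
19: 1219 = 19·64 + 3
23: 1219 = 23·53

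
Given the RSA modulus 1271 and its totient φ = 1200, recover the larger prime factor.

41

φ(n) = (p−1)(q−1) = n − (p+q) + 1, so p + q = 1271 − 1200 + 1 = 72.
p and q are the roots of t² − 72t + 1271 = 0.
Discriminant: 72² − 4·1271 = 5184 − 5084 = 100; √100 = 10.
q = (72 − 10)/2 = 31, p = (72 + 10)/2 = 41.
Check: 31 · 41 = 1271.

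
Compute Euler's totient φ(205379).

201898

Factor: 205379 = 59^3.
φ(205379) = 59^2·(59−1) = 201898.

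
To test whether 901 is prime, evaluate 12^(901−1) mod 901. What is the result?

47

12^1 ≡ 12 (mod 901)
12^2 ≡ 12^2 = 144 ≡ 144 (mod 901)
12^4 ≡ 144^2 = 20736 ≡ 13 (mod 901)
12^8 ≡ 13^2 = 169 ≡ 169 (mod 901)
12^16 ≡ 169^2 = 28561 ≡ 630 (mod 901)
12^32 ≡ 630^2 = 396900 ≡ 460 (mod 901)
12^64 ≡ 460^2 = 211600 ≡ 766 (mod 901)
12^128 ≡ 766^2 = 586756 ≡ 205 (mod 901)
12^256 ≡ 205^2 = 42025 ≡ 579 (mod 901)
12^512 ≡ 579^2 = 335241 ≡ 69 (mod 901)
900 = 512 + 256 + 128 + 4 in binary powers of 2.
So 12^900 ≡ 69 · 579 · 205 · 13 ≡ 47 (mod 901).
Since 47 ≠ 1, base 12 is a Fermat witness: 901 is composite.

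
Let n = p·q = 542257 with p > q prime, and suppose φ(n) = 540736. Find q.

569

φ(n) = (p−1)(q−1) = n − (p+q) + 1, so p + q = 542257 − 540736 + 1 = 1522.
p and q are the roots of t² − 1522t + 542257 = 0.
Discriminant: 1522² − 4·542257 = 2316484 − 2169028 = 147456; √147456 = 384.
q = (1522 − 384)/2 = 569, p = (1522 + 384)/2 = 953.
Check: 569 · 953 = 542257.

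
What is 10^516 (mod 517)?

10^1 ≡ 10 (mod 517)
10^2 ≡ 10^2 = 100 ≡ 100 (mod 517)
10^4 ≡ 100^2 = 10000 ≡ 177 (mod 517)
10^8 ≡ 177^2 = 31329 ≡ 309 (mod 517)
10^16 ≡ 309^2 = 95481 ≡ 353 (mod 517)
10^32 ≡ 353^2 = 124609 ≡ 12 (mod 517)
10^64 ≡ 12^2 = 144 ≡ 144 (mod 517)
10^128 ≡ 144^2 = 20736 ≡ 56 (mod 517)
10^256 ≡ 56^2 = 3136 ≡ 34 (mod 517)
10^512 ≡ 34^2 = 1156 ≡ 122 (mod 517)
516 = 512 + 4 in binary powers of 2.
So 10^516 ≡ 122 · 177 ≡ 397 (mod 517).
Since 397 ≠ 1, base 10 is a Fermat witness: 517 is composite.

397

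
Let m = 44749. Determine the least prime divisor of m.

73

44749 is odd.
Digit sum 28, not divisible by 3.
Ends in 9: not divisible by 5.
7: 44749 = 7·6392 + 5
11: 44749 = 11·4068 + 1
13: 44749 = 13·3442 + 3
17: 44749 = 17·2632 + 5
19: 44749 = 19·2355 + 4
23: 44749 = 23·1945 + 14
29: 44749 = 29·1543 + 2
31: 44749 = 31·1443 + 16
37: 44749 = 37·1209 + 16
41: 44749 = 41·1091 + 18
43: 44749 = 43·1040 + 29
47: 44749 = 47·952 + 5
53: 44749 = 53·844 + 17
59: 44749 = 59·758 + 27
61: 44749 = 61·733 + 36
67: 44749 = 67·667 + 60
71: 44749 = 71·630 + 19
73: 44749 = 73·613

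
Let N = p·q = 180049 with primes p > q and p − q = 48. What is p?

Since p = q + 48, we have 180049 = q(q + 48), so q² + 48q − 180049 = 0.
Discriminant: 48² + 4·180049 = 2304 + 720196 = 722500; √722500 = 850.
q = (−48 + 850)/2 = 401, and p = q + 48 = 449.
Check: 401 · 449 = 180049.

449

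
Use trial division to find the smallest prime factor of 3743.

3743 is odd.
Digit sum 17, not divisible by 3.
Ends in 3: not divisible by 5.
7: 3743 = 7·534 + 5
11: 3743 = 11·340 + 3
13: 3743 = 13·287 + 12
17: 3743 = 17·220 + 3
19: 3743 = 19·197

19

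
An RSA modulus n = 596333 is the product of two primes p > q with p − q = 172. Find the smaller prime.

Since p = q + 172, we have 596333 = q(q + 172), so q² + 172q − 596333 = 0.
Discriminant: 172² + 4·596333 = 29584 + 2385332 = 2414916; √2414916 = 1554.
q = (−172 + 1554)/2 = 691, and p = q + 172 = 863.
Check: 691 · 863 = 596333.

691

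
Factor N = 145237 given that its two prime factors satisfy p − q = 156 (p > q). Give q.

Since p = q + 156, we have 145237 = q(q + 156), so q² + 156q − 145237 = 0.
Discriminant: 156² + 4·145237 = 24336 + 580948 = 605284; √605284 = 778.
q = (−156 + 778)/2 = 311, and p = q + 156 = 467.
Check: 311 · 467 = 145237.

311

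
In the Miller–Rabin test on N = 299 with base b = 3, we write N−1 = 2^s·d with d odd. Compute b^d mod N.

299 − 1 = 298 = 2^1 · 149, so d = 149.
3^1 ≡ 3 (mod 299)
3^2 ≡ 3^2 = 9 ≡ 9 (mod 299)
3^4 ≡ 9^2 = 81 ≡ 81 (mod 299)
3^8 ≡ 81^2 = 6561 ≡ 282 (mod 299)
3^16 ≡ 282^2 = 79524 ≡ 289 (mod 299)
3^32 ≡ 289^2 = 83521 ≡ 100 (mod 299)
3^64 ≡ 100^2 = 10000 ≡ 133 (mod 299)
3^128 ≡ 133^2 = 17689 ≡ 48 (mod 299)
149 = 128 + 16 + 4 + 1 in binary powers of 2.
So 3^149 ≡ 48 · 289 · 81 · 3 ≡ 269 (mod 299).
Squaring chain: 269; never reaches −1, so base 3 is a Miller–Rabin witness that 299 is composite.

269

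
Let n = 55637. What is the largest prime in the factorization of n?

55637 = 23 · 2419
2419 = 41 · 59
59 is prime.
So 55637 = 23 · 41 · 59; the largest prime factor is 59.

59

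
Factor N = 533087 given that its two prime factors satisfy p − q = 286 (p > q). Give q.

Since p = q + 286, we have 533087 = q(q + 286), so q² + 286q − 533087 = 0.
Discriminant: 286² + 4·533087 = 81796 + 2132348 = 2214144; √2214144 = 1488.
q = (−286 + 1488)/2 = 601, and p = q + 286 = 887.
Check: 601 · 887 = 533087.

601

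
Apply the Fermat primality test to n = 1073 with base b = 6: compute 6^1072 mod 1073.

371

6^1 ≡ 6 (mod 1073)
6^2 ≡ 6^2 = 36 ≡ 36 (mod 1073)
6^4 ≡ 36^2 = 1296 ≡ 223 (mod 1073)
6^8 ≡ 223^2 = 49729 ≡ 371 (mod 1073)
6^16 ≡ 371^2 = 137641 ≡ 297 (mod 1073)
6^32 ≡ 297^2 = 88209 ≡ 223 (mod 1073)
6^64 ≡ 223^2 = 49729 ≡ 371 (mod 1073)
6^128 ≡ 371^2 = 137641 ≡ 297 (mod 1073)
6^256 ≡ 297^2 = 88209 ≡ 223 (mod 1073)
6^512 ≡ 223^2 = 49729 ≡ 371 (mod 1073)
6^1024 ≡ 371^2 = 137641 ≡ 297 (mod 1073)
1072 = 1024 + 32 + 16 in binary powers of 2.
So 6^1072 ≡ 297 · 223 · 297 ≡ 371 (mod 1073).
Since 371 ≠ 1, base 6 is a Fermat witness: 1073 is composite.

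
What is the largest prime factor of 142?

71

142 = 2 · 71
71 is prime.
So 142 = 2 · 71; the largest prime factor is 71.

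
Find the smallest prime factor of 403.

403 is odd.
Digit sum 7, not divisible by 3.
Ends in 3: not divisible by 5.
7: 403 = 7·57 + 4
11: 403 = 11·36 + 7
13: 403 = 13·31

13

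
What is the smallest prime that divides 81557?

81557 is odd.
Digit sum 26, not divisible by 3.
Ends in 7: not divisible by 5.
7: 81557 = 7·11651

7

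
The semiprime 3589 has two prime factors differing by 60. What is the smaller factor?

Since p = q + 60, we have 3589 = q(q + 60), so q² + 60q − 3589 = 0.
Discriminant: 60² + 4·3589 = 3600 + 14356 = 17956; √17956 = 134.
q = (−60 + 134)/2 = 37, and p = q + 60 = 97.
Check: 37 · 97 = 3589.

37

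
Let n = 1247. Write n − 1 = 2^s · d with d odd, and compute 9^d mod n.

1247 − 1 = 1246 = 2^1 · 623, so d = 623.
9^1 ≡ 9 (mod 1247)
9^2 ≡ 9^2 = 81 ≡ 81 (mod 1247)
9^4 ≡ 81^2 = 6561 ≡ 326 (mod 1247)
9^8 ≡ 326^2 = 106276 ≡ 281 (mod 1247)
9^16 ≡ 281^2 = 78961 ≡ 400 (mod 1247)
9^32 ≡ 400^2 = 160000 ≡ 384 (mod 1247)
9^64 ≡ 384^2 = 147456 ≡ 310 (mod 1247)
9^128 ≡ 310^2 = 96100 ≡ 81 (mod 1247)
9^256 ≡ 81^2 = 6561 ≡ 326 (mod 1247)
9^512 ≡ 326^2 = 106276 ≡ 281 (mod 1247)
623 = 512 + 64 + 32 + 8 + 4 + 2 + 1 in binary powers of 2.
So 9^623 ≡ 281 · 310 · 384 · 281 · 326 · 81 · 9 ≡ 608 (mod 1247).
Squaring chain: 608; never reaches −1, so base 9 is a Miller–Rabin witness that 1247 is composite.

608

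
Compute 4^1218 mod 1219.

4^1 ≡ 4 (mod 1219)
4^2 ≡ 4^2 = 16 ≡ 16 (mod 1219)
4^4 ≡ 16^2 = 256 ≡ 256 (mod 1219)
4^8 ≡ 256^2 = 65536 ≡ 929 (mod 1219)
4^16 ≡ 929^2 = 863041 ≡ 1208 (mod 1219)
4^32 ≡ 1208^2 = 1459264 ≡ 121 (mod 1219)
4^64 ≡ 121^2 = 14641 ≡ 13 (mod 1219)
4^128 ≡ 13^2 = 169 ≡ 169 (mod 1219)
4^256 ≡ 169^2 = 28561 ≡ 524 (mod 1219)
4^512 ≡ 524^2 = 274576 ≡ 301 (mod 1219)
4^1024 ≡ 301^2 = 90601 ≡ 395 (mod 1219)
1218 = 1024 + 128 + 64 + 2 in binary powers of 2.
So 4^1218 ≡ 395 · 169 · 13 · 16 ≡ 630 (mod 1219).
Since 630 ≠ 1, base 4 is a Fermat witness: 1219 is composite.

630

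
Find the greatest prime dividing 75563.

97

75563 = 19 · 3977
3977 = 41 · 97
97 is prime.
So 75563 = 19 · 41 · 97; the largest prime factor is 97.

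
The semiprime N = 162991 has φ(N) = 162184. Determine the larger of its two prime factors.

419

φ(n) = (p−1)(q−1) = n − (p+q) + 1, so p + q = 162991 − 162184 + 1 = 808.
p and q are the roots of t² − 808t + 162991 = 0.
Discriminant: 808² − 4·162991 = 652864 − 651964 = 900; √900 = 30.
q = (808 − 30)/2 = 389, p = (808 + 30)/2 = 419.
Check: 389 · 419 = 162991.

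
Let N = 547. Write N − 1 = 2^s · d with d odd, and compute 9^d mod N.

547 − 1 = 546 = 2^1 · 273, so d = 273.
9^1 ≡ 9 (mod 547)
9^2 ≡ 9^2 = 81 ≡ 81 (mod 547)
9^4 ≡ 81^2 = 6561 ≡ 544 (mod 547)
9^8 ≡ 544^2 = 295936 ≡ 9 (mod 547)
9^16 ≡ 9^2 = 81 ≡ 81 (mod 547)
9^32 ≡ 81^2 = 6561 ≡ 544 (mod 547)
9^64 ≡ 544^2 = 295936 ≡ 9 (mod 547)
9^128 ≡ 9^2 = 81 ≡ 81 (mod 547)
9^256 ≡ 81^2 = 6561 ≡ 544 (mod 547)
273 = 256 + 16 + 1 in binary powers of 2.
So 9^273 ≡ 544 · 81 · 9 ≡ 1 (mod 547).
Since 9^d ≡ 1 (mod 547), base 9 does not prove 547 composite.

1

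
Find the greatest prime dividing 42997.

73

42997 = 19 · 2263
2263 = 31 · 73
73 is prime.
So 42997 = 19 · 31 · 73; the largest prime factor is 73.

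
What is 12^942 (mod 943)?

430

12^1 ≡ 12 (mod 943)
12^2 ≡ 12^2 = 144 ≡ 144 (mod 943)
12^4 ≡ 144^2 = 20736 ≡ 933 (mod 943)
12^8 ≡ 933^2 = 870489 ≡ 100 (mod 943)
12^16 ≡ 100^2 = 10000 ≡ 570 (mod 943)
12^32 ≡ 570^2 = 324900 ≡ 508 (mod 943)
12^64 ≡ 508^2 = 258064 ≡ 625 (mod 943)
12^128 ≡ 625^2 = 390625 ≡ 223 (mod 943)
12^256 ≡ 223^2 = 49729 ≡ 693 (mod 943)
12^512 ≡ 693^2 = 480249 ≡ 262 (mod 943)
942 = 512 + 256 + 128 + 32 + 8 + 4 + 2 in binary powers of 2.
So 12^942 ≡ 262 · 693 · 223 · 508 · 100 · 933 · 144 ≡ 430 (mod 943).
Since 430 ≠ 1, base 12 is a Fermat witness: 943 is composite.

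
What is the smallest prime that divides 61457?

61457 is odd.
Digit sum 23, not divisible by 3.
Ends in 7: not divisible by 5.
7: 61457 = 7·8779 + 4
11: 61457 = 11·5587

11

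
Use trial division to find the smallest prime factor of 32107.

97

32107 is odd.
Digit sum 13, not divisible by 3.
Ends in 7: not divisible by 5.
7: 32107 = 7·4586 + 5
11: 32107 = 11·2918 + 9
13: 32107 = 13·2469 + 10
17: 32107 = 17·1888 + 11
19: 32107 = 19·1689 + 16
23: 32107 = 23·1395 + 22
29: 32107 = 29·1107 + 4
31: 32107 = 31·1035 + 22
37: 32107 = 37·867 + 28
41: 32107 = 41·783 + 4
43: 32107 = 43·746 + 29
47: 32107 = 47·683 + 6
53: 32107 = 53·605 + 42
59: 32107 = 59·544 + 11
61: 32107 = 61·526 + 21
67: 32107 = 67·479 + 14
71: 32107 = 71·452 + 15
73: 32107 = 73·439 + 60
79: 32107 = 79·406 + 33
83: 32107 = 83·386 + 69
89: 32107 = 89·360 + 67
97: 32107 = 97·331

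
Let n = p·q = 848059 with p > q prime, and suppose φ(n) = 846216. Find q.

877

φ(n) = (p−1)(q−1) = n − (p+q) + 1, so p + q = 848059 − 846216 + 1 = 1844.
p and q are the roots of t² − 1844t + 848059 = 0.
Discriminant: 1844² − 4·848059 = 3400336 − 3392236 = 8100; √8100 = 90.
q = (1844 − 90)/2 = 877, p = (1844 + 90)/2 = 967.
Check: 877 · 967 = 848059.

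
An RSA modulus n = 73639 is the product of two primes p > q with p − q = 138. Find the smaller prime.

Since p = q + 138, we have 73639 = q(q + 138), so q² + 138q − 73639 = 0.
Discriminant: 138² + 4·73639 = 19044 + 294556 = 313600; √313600 = 560.
q = (−138 + 560)/2 = 211, and p = q + 138 = 349.
Check: 211 · 349 = 73639.

211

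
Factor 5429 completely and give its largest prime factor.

89

5429 = 61 · 89
89 is prime.
So 5429 = 61 · 89; the largest prime factor is 89.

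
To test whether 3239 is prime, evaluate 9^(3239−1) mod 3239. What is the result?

9^1 ≡ 9 (mod 3239)
9^2 ≡ 9^2 = 81 ≡ 81 (mod 3239)
9^4 ≡ 81^2 = 6561 ≡ 83 (mod 3239)
9^8 ≡ 83^2 = 6889 ≡ 411 (mod 3239)
9^16 ≡ 411^2 = 168921 ≡ 493 (mod 3239)
9^32 ≡ 493^2 = 243049 ≡ 124 (mod 3239)
9^64 ≡ 124^2 = 15376 ≡ 2420 (mod 3239)
9^128 ≡ 2420^2 = 5856400 ≡ 288 (mod 3239)
9^256 ≡ 288^2 = 82944 ≡ 1969 (mod 3239)
9^512 ≡ 1969^2 = 3876961 ≡ 3117 (mod 3239)
9^1024 ≡ 3117^2 = 9715689 ≡ 1928 (mod 3239)
9^2048 ≡ 1928^2 = 3717184 ≡ 2051 (mod 3239)
3238 = 2048 + 1024 + 128 + 32 + 4 + 2 in binary powers of 2.
So 9^3238 ≡ 2051 · 1928 · 288 · 124 · 83 · 81 ≡ 1352 (mod 3239).
Since 1352 ≠ 1, base 9 is a Fermat witness: 3239 is composite.

1352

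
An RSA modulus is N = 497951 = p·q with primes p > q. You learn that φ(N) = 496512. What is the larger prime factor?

863

φ(n) = (p−1)(q−1) = n − (p+q) + 1, so p + q = 497951 − 496512 + 1 = 1440.
p and q are the roots of t² − 1440t + 497951 = 0.
Discriminant: 1440² − 4·497951 = 2073600 − 1991804 = 81796; √81796 = 286.
q = (1440 − 286)/2 = 577, p = (1440 + 286)/2 = 863.
Check: 577 · 863 = 497951.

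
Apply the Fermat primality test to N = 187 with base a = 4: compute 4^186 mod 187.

4^1 ≡ 4 (mod 187)
4^2 ≡ 4^2 = 16 ≡ 16 (mod 187)
4^4 ≡ 16^2 = 256 ≡ 69 (mod 187)
4^8 ≡ 69^2 = 4761 ≡ 86 (mod 187)
4^16 ≡ 86^2 = 7396 ≡ 103 (mod 187)
4^32 ≡ 103^2 = 10609 ≡ 137 (mod 187)
4^64 ≡ 137^2 = 18769 ≡ 69 (mod 187)
4^128 ≡ 69^2 = 4761 ≡ 86 (mod 187)
186 = 128 + 32 + 16 + 8 + 2 in binary powers of 2.
So 4^186 ≡ 86 · 137 · 103 · 86 · 16 ≡ 169 (mod 187).
Since 169 ≠ 1, base 4 is a Fermat witness: 187 is composite.

169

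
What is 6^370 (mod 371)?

6^1 ≡ 6 (mod 371)
6^2 ≡ 6^2 = 36 ≡ 36 (mod 371)
6^4 ≡ 36^2 = 1296 ≡ 183 (mod 371)
6^8 ≡ 183^2 = 33489 ≡ 99 (mod 371)
6^16 ≡ 99^2 = 9801 ≡ 155 (mod 371)
6^32 ≡ 155^2 = 24025 ≡ 281 (mod 371)
6^64 ≡ 281^2 = 78961 ≡ 309 (mod 371)
6^128 ≡ 309^2 = 95481 ≡ 134 (mod 371)
6^256 ≡ 134^2 = 17956 ≡ 148 (mod 371)
370 = 256 + 64 + 32 + 16 + 2 in binary powers of 2.
So 6^370 ≡ 148 · 309 · 281 · 155 · 36 ≡ 281 (mod 371).
Since 281 ≠ 1, base 6 is a Fermat witness: 371 is composite.

281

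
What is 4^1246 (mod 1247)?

4^1 ≡ 4 (mod 1247)
4^2 ≡ 4^2 = 16 ≡ 16 (mod 1247)
4^4 ≡ 16^2 = 256 ≡ 256 (mod 1247)
4^8 ≡ 256^2 = 65536 ≡ 692 (mod 1247)
4^16 ≡ 692^2 = 478864 ≡ 16 (mod 1247)
4^32 ≡ 16^2 = 256 ≡ 256 (mod 1247)
4^64 ≡ 256^2 = 65536 ≡ 692 (mod 1247)
4^128 ≡ 692^2 = 478864 ≡ 16 (mod 1247)
4^256 ≡ 16^2 = 256 ≡ 256 (mod 1247)
4^512 ≡ 256^2 = 65536 ≡ 692 (mod 1247)
4^1024 ≡ 692^2 = 478864 ≡ 16 (mod 1247)
1246 = 1024 + 128 + 64 + 16 + 8 + 4 + 2 in binary powers of 2.
So 4^1246 ≡ 16 · 16 · 692 · 16 · 692 · 256 · 16 ≡ 1 (mod 1247).
Since the result is 1, base 4 gives no evidence that 1247 is composite.

1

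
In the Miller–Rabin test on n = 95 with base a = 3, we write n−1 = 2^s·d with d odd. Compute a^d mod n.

95 − 1 = 94 = 2^1 · 47, so d = 47.
3^1 ≡ 3 (mod 95)
3^2 ≡ 3^2 = 9 ≡ 9 (mod 95)
3^4 ≡ 9^2 = 81 ≡ 81 (mod 95)
3^8 ≡ 81^2 = 6561 ≡ 6 (mod 95)
3^16 ≡ 6^2 = 36 ≡ 36 (mod 95)
3^32 ≡ 36^2 = 1296 ≡ 61 (mod 95)
47 = 32 + 8 + 4 + 2 + 1 in binary powers of 2.
So 3^47 ≡ 61 · 6 · 81 · 9 · 3 ≡ 67 (mod 95).
Squaring chain: 67; never reaches −1, so base 3 is a Miller–Rabin witness that 95 is composite.

67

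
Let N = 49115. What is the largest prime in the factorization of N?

49115 = 5 · 9823
9823 = 11 · 893
893 = 19 · 47
47 is prime.
So 49115 = 5 · 11 · 19 · 47; the largest prime factor is 47.

47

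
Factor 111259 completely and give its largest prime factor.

97

111259 = 31 · 3589
3589 = 37 · 97
97 is prime.
So 111259 = 31 · 37 · 97; the largest prime factor is 97.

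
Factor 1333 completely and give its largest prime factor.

43

1333 = 31 · 43
43 is prime.
So 1333 = 31 · 43; the largest prime factor is 43.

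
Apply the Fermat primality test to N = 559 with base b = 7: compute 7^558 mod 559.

259

7^1 ≡ 7 (mod 559)
7^2 ≡ 7^2 = 49 ≡ 49 (mod 559)
7^4 ≡ 49^2 = 2401 ≡ 165 (mod 559)
7^8 ≡ 165^2 = 27225 ≡ 393 (mod 559)
7^16 ≡ 393^2 = 154449 ≡ 165 (mod 559)
7^32 ≡ 165^2 = 27225 ≡ 393 (mod 559)
7^64 ≡ 393^2 = 154449 ≡ 165 (mod 559)
7^128 ≡ 165^2 = 27225 ≡ 393 (mod 559)
7^256 ≡ 393^2 = 154449 ≡ 165 (mod 559)
7^512 ≡ 165^2 = 27225 ≡ 393 (mod 559)
558 = 512 + 32 + 8 + 4 + 2 in binary powers of 2.
So 7^558 ≡ 393 · 393 · 393 · 165 · 49 ≡ 259 (mod 559).
Since 259 ≠ 1, base 7 is a Fermat witness: 559 is composite.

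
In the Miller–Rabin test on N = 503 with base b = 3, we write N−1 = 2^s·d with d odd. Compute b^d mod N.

503 − 1 = 502 = 2^1 · 251, so d = 251.
3^1 ≡ 3 (mod 503)
3^2 ≡ 3^2 = 9 ≡ 9 (mod 503)
3^4 ≡ 9^2 = 81 ≡ 81 (mod 503)
3^8 ≡ 81^2 = 6561 ≡ 22 (mod 503)
3^16 ≡ 22^2 = 484 ≡ 484 (mod 503)
3^32 ≡ 484^2 = 234256 ≡ 361 (mod 503)
3^64 ≡ 361^2 = 130321 ≡ 44 (mod 503)
3^128 ≡ 44^2 = 1936 ≡ 427 (mod 503)
251 = 128 + 64 + 32 + 16 + 8 + 2 + 1 in binary powers of 2.
So 3^251 ≡ 427 · 44 · 361 · 484 · 22 · 9 · 3 ≡ 1 (mod 503).
Since 3^d ≡ 1 (mod 503), base 3 does not prove 503 composite.

1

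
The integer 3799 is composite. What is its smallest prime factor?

29

3799 is odd.
Digit sum 28, not divisible by 3.
Ends in 9: not divisible by 5.
7: 3799 = 7·542 + 5
11: 3799 = 11·345 + 4
13: 3799 = 13·292 + 3
17: 3799 = 17·223 + 8
19: 3799 = 19·199 + 18
23: 3799 = 23·165 + 4
29: 3799 = 29·131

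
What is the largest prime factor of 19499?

37

19499 = 17 · 1147
1147 = 31 · 37
37 is prime.
So 19499 = 17 · 31 · 37; the largest prime factor is 37.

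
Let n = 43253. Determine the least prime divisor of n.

43253 is odd.
Digit sum 17, not divisible by 3.
Ends in 3: not divisible by 5.
7: 43253 = 7·6179

7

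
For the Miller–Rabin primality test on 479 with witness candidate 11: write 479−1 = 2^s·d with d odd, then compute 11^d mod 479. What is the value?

1

479 − 1 = 478 = 2^1 · 239, so d = 239.
11^1 ≡ 11 (mod 479)
11^2 ≡ 11^2 = 121 ≡ 121 (mod 479)
11^4 ≡ 121^2 = 14641 ≡ 271 (mod 479)
11^8 ≡ 271^2 = 73441 ≡ 154 (mod 479)
11^16 ≡ 154^2 = 23716 ≡ 245 (mod 479)
11^32 ≡ 245^2 = 60025 ≡ 150 (mod 479)
11^64 ≡ 150^2 = 22500 ≡ 466 (mod 479)
11^128 ≡ 466^2 = 217156 ≡ 169 (mod 479)
239 = 128 + 64 + 32 + 8 + 4 + 2 + 1 in binary powers of 2.
So 11^239 ≡ 169 · 466 · 150 · 154 · 271 · 121 · 11 ≡ 1 (mod 479).
Since 11^d ≡ 1 (mod 479), base 11 does not prove 479 composite.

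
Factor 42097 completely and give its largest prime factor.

89

42097 = 11 · 3827
3827 = 43 · 89
89 is prime.
So 42097 = 11 · 43 · 89; the largest prime factor is 89.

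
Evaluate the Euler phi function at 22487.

Factor: 22487 = 113 · 199.
φ(22487) = (113−1) · (199−1) = 112 · 198 = 22176.

22176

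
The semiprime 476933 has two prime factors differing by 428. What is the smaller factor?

509

Since p = q + 428, we have 476933 = q(q + 428), so q² + 428q − 476933 = 0.
Discriminant: 428² + 4·476933 = 183184 + 1907732 = 2090916; √2090916 = 1446.
q = (−428 + 1446)/2 = 509, and p = q + 428 = 937.
Check: 509 · 937 = 476933.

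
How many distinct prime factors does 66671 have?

66671 = 11^2 · 551
551 = 19 · 29
66671 = 11^2 · 19 · 29, which has 3 distinct prime factors.

3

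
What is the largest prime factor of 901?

53

901 = 17 · 53
53 is prime.
So 901 = 17 · 53; the largest prime factor is 53.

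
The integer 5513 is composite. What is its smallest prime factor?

37

5513 is odd.
Digit sum 14, not divisible by 3.
Ends in 3: not divisible by 5.
7: 5513 = 7·787 + 4
11: 5513 = 11·501 + 2
13: 5513 = 13·424 + 1
17: 5513 = 17·324 + 5
19: 5513 = 19·290 + 3
23: 5513 = 23·239 + 16
29: 5513 = 29·190 + 3
31: 5513 = 31·177 + 26
37: 5513 = 37·149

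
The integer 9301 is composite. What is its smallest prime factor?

71

9301 is odd.
Digit sum 13, not divisible by 3.
Ends in 1: not divisible by 5.
7: 9301 = 7·1328 + 5
11: 9301 = 11·845 + 6
13: 9301 = 13·715 + 6
17: 9301 = 17·547 + 2
19: 9301 = 19·489 + 10
23: 9301 = 23·404 + 9
29: 9301 = 29·320 + 21
31: 9301 = 31·300 + 1
37: 9301 = 37·251 + 14
41: 9301 = 41·226 + 35
43: 9301 = 43·216 + 13
47: 9301 = 47·197 + 42
53: 9301 = 53·175 + 26
59: 9301 = 59·157 + 38
61: 9301 = 61·152 + 29
67: 9301 = 67·138 + 55
71: 9301 = 71·131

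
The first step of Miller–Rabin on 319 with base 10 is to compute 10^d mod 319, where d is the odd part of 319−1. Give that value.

319 − 1 = 318 = 2^1 · 159, so d = 159.
10^1 ≡ 10 (mod 319)
10^2 ≡ 10^2 = 100 ≡ 100 (mod 319)
10^4 ≡ 100^2 = 10000 ≡ 111 (mod 319)
10^8 ≡ 111^2 = 12321 ≡ 199 (mod 319)
10^16 ≡ 199^2 = 39601 ≡ 45 (mod 319)
10^32 ≡ 45^2 = 2025 ≡ 111 (mod 319)
10^64 ≡ 111^2 = 12321 ≡ 199 (mod 319)
10^128 ≡ 199^2 = 39601 ≡ 45 (mod 319)
159 = 128 + 16 + 8 + 4 + 2 + 1 in binary powers of 2.
So 10^159 ≡ 45 · 45 · 199 · 111 · 100 · 10 ≡ 21 (mod 319).
Squaring chain: 21; never reaches −1, so base 10 is a Miller–Rabin witness that 319 is composite.

21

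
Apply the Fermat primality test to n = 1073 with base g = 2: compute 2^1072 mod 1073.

604

2^1 ≡ 2 (mod 1073)
2^2 ≡ 2^2 = 4 ≡ 4 (mod 1073)
2^4 ≡ 4^2 = 16 ≡ 16 (mod 1073)
2^8 ≡ 16^2 = 256 ≡ 256 (mod 1073)
2^16 ≡ 256^2 = 65536 ≡ 83 (mod 1073)
2^32 ≡ 83^2 = 6889 ≡ 451 (mod 1073)
2^64 ≡ 451^2 = 203401 ≡ 604 (mod 1073)
2^128 ≡ 604^2 = 364816 ≡ 1069 (mod 1073)
2^256 ≡ 1069^2 = 1142761 ≡ 16 (mod 1073)
2^512 ≡ 16^2 = 256 ≡ 256 (mod 1073)
2^1024 ≡ 256^2 = 65536 ≡ 83 (mod 1073)
1072 = 1024 + 32 + 16 in binary powers of 2.
So 2^1072 ≡ 83 · 451 · 83 ≡ 604 (mod 1073).
Since 604 ≠ 1, base 2 is a Fermat witness: 1073 is composite.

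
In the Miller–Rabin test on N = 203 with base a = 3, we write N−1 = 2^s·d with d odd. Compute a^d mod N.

203 − 1 = 202 = 2^1 · 101, so d = 101.
3^1 ≡ 3 (mod 203)
3^2 ≡ 3^2 = 9 ≡ 9 (mod 203)
3^4 ≡ 9^2 = 81 ≡ 81 (mod 203)
3^8 ≡ 81^2 = 6561 ≡ 65 (mod 203)
3^16 ≡ 65^2 = 4225 ≡ 165 (mod 203)
3^32 ≡ 165^2 = 27225 ≡ 23 (mod 203)
3^64 ≡ 23^2 = 529 ≡ 123 (mod 203)
101 = 64 + 32 + 4 + 1 in binary powers of 2.
So 3^101 ≡ 123 · 23 · 81 · 3 ≡ 89 (mod 203).
Squaring chain: 89; never reaches −1, so base 3 is a Miller–Rabin witness that 203 is composite.

89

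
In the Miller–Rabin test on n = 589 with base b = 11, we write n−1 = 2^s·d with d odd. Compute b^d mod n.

589 − 1 = 588 = 2^2 · 147, so d = 147.
11^1 ≡ 11 (mod 589)
11^2 ≡ 11^2 = 121 ≡ 121 (mod 589)
11^4 ≡ 121^2 = 14641 ≡ 505 (mod 589)
11^8 ≡ 505^2 = 255025 ≡ 577 (mod 589)
11^16 ≡ 577^2 = 332929 ≡ 144 (mod 589)
11^32 ≡ 144^2 = 20736 ≡ 121 (mod 589)
11^64 ≡ 121^2 = 14641 ≡ 505 (mod 589)
11^128 ≡ 505^2 = 255025 ≡ 577 (mod 589)
147 = 128 + 16 + 2 + 1 in binary powers of 2.
So 11^147 ≡ 577 · 144 · 121 · 11 ≡ 77 (mod 589).
Squaring chain: 77 → 39; never reaches −1, so base 11 is a Miller–Rabin witness that 589 is composite.

77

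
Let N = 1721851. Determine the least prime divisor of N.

73

1721851 is odd.
Digit sum 25, not divisible by 3.
Ends in 1: not divisible by 5.
7: 1721851 = 7·245978 + 5
11: 1721851 = 11·156531 + 10
13: 1721851 = 13·132450 + 1
17: 1721851 = 17·101285 + 6
19: 1721851 = 19·90623 + 14
23: 1721851 = 23·74863 + 2
29: 1721851 = 29·59374 + 5
31: 1721851 = 31·55543 + 18
37: 1721851 = 37·46536 + 19
41: 1721851 = 41·41996 + 15
43: 1721851 = 43·40043 + 2
47: 1721851 = 47·36635 + 6
53: 1721851 = 53·32487 + 40
59: 1721851 = 59·29183 + 54
61: 1721851 = 61·28227 + 4
67: 1721851 = 67·25699 + 18
71: 1721851 = 71·24251 + 30
73: 1721851 = 73·23587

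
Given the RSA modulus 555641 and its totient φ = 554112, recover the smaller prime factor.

φ(n) = (p−1)(q−1) = n − (p+q) + 1, so p + q = 555641 − 554112 + 1 = 1530.
p and q are the roots of t² − 1530t + 555641 = 0.
Discriminant: 1530² − 4·555641 = 2340900 − 2222564 = 118336; √118336 = 344.
q = (1530 − 344)/2 = 593, p = (1530 + 344)/2 = 937.
Check: 593 · 937 = 555641.

593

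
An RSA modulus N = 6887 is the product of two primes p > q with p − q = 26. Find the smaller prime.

71

Since p = q + 26, we have 6887 = q(q + 26), so q² + 26q − 6887 = 0.
Discriminant: 26² + 4·6887 = 676 + 27548 = 28224; √28224 = 168.
q = (−26 + 168)/2 = 71, and p = q + 26 = 97.
Check: 71 · 97 = 6887.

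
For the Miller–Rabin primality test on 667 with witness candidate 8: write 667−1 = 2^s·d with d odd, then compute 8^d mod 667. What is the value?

374

667 − 1 = 666 = 2^1 · 333, so d = 333.
8^1 ≡ 8 (mod 667)
8^2 ≡ 8^2 = 64 ≡ 64 (mod 667)
8^4 ≡ 64^2 = 4096 ≡ 94 (mod 667)
8^8 ≡ 94^2 = 8836 ≡ 165 (mod 667)
8^16 ≡ 165^2 = 27225 ≡ 545 (mod 667)
8^32 ≡ 545^2 = 297025 ≡ 210 (mod 667)
8^64 ≡ 210^2 = 44100 ≡ 78 (mod 667)
8^128 ≡ 78^2 = 6084 ≡ 81 (mod 667)
8^256 ≡ 81^2 = 6561 ≡ 558 (mod 667)
333 = 256 + 64 + 8 + 4 + 1 in binary powers of 2.
So 8^333 ≡ 558 · 78 · 165 · 94 · 8 ≡ 374 (mod 667).
Squaring chain: 374; never reaches −1, so base 8 is a Miller–Rabin witness that 667 is composite.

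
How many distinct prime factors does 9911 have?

3

9911 = 11 · 901
901 = 17 · 53
9911 = 11 · 17 · 53, which has 3 distinct prime factors.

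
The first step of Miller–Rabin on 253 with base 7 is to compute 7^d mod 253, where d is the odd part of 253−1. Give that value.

57

253 − 1 = 252 = 2^2 · 63, so d = 63.
7^1 ≡ 7 (mod 253)
7^2 ≡ 7^2 = 49 ≡ 49 (mod 253)
7^4 ≡ 49^2 = 2401 ≡ 124 (mod 253)
7^8 ≡ 124^2 = 15376 ≡ 196 (mod 253)
7^16 ≡ 196^2 = 38416 ≡ 213 (mod 253)
7^32 ≡ 213^2 = 45369 ≡ 82 (mod 253)
63 = 32 + 16 + 8 + 4 + 2 + 1 in binary powers of 2.
So 7^63 ≡ 82 · 213 · 196 · 124 · 49 · 7 ≡ 57 (mod 253).
Squaring chain: 57 → 213; never reaches −1, so base 7 is a Miller–Rabin witness that 253 is composite.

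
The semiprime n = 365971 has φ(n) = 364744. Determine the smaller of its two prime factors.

509

φ(n) = (p−1)(q−1) = n − (p+q) + 1, so p + q = 365971 − 364744 + 1 = 1228.
p and q are the roots of t² − 1228t + 365971 = 0.
Discriminant: 1228² − 4·365971 = 1507984 − 1463884 = 44100; √44100 = 210.
q = (1228 − 210)/2 = 509, p = (1228 + 210)/2 = 719.
Check: 509 · 719 = 365971.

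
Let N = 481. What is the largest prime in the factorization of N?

37

481 = 13 · 37
37 is prime.
So 481 = 13 · 37; the largest prime factor is 37.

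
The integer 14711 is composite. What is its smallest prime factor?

14711 is odd.
Digit sum 14, not divisible by 3.
Ends in 1: not divisible by 5.
7: 14711 = 7·2101 + 4
11: 14711 = 11·1337 + 4
13: 14711 = 13·1131 + 8
17: 14711 = 17·865 + 6
19: 14711 = 19·774 + 5
23: 14711 = 23·639 + 14
29: 14711 = 29·507 + 8
31: 14711 = 31·474 + 17
37: 14711 = 37·397 + 22
41: 14711 = 41·358 + 33
43: 14711 = 43·342 + 5
47: 14711 = 47·313

47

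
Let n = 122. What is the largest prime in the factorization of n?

61

122 = 2 · 61
61 is prime.
So 122 = 2 · 61; the largest prime factor is 61.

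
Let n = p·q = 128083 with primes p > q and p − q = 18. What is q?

349

Since p = q + 18, we have 128083 = q(q + 18), so q² + 18q − 128083 = 0.
Discriminant: 18² + 4·128083 = 324 + 512332 = 512656; √512656 = 716.
q = (−18 + 716)/2 = 349, and p = q + 18 = 367.
Check: 349 · 367 = 128083.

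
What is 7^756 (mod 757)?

7^1 ≡ 7 (mod 757)
7^2 ≡ 7^2 = 49 ≡ 49 (mod 757)
7^4 ≡ 49^2 = 2401 ≡ 130 (mod 757)
7^8 ≡ 130^2 = 16900 ≡ 246 (mod 757)
7^16 ≡ 246^2 = 60516 ≡ 713 (mod 757)
7^32 ≡ 713^2 = 508369 ≡ 422 (mod 757)
7^64 ≡ 422^2 = 178084 ≡ 189 (mod 757)
7^128 ≡ 189^2 = 35721 ≡ 142 (mod 757)
7^256 ≡ 142^2 = 20164 ≡ 482 (mod 757)
7^512 ≡ 482^2 = 232324 ≡ 682 (mod 757)
756 = 512 + 128 + 64 + 32 + 16 + 4 in binary powers of 2.
So 7^756 ≡ 682 · 142 · 189 · 422 · 713 · 130 ≡ 1 (mod 757).
Since the result is 1, base 7 gives no evidence that 757 is composite.

1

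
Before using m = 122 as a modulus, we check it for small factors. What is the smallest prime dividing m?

2

122 is even: 2 divides it.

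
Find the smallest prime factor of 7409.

7409 is odd.
Digit sum 20, not divisible by 3.
Ends in 9: not divisible by 5.
7: 7409 = 7·1058 + 3
11: 7409 = 11·673 + 6
13: 7409 = 13·569 + 12
17: 7409 = 17·435 + 14
19: 7409 = 19·389 + 18
23: 7409 = 23·322 + 3
29: 7409 = 29·255 + 14
31: 7409 = 31·239

31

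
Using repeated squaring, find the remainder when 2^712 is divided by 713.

624

2^1 ≡ 2 (mod 713)
2^2 ≡ 2^2 = 4 ≡ 4 (mod 713)
2^4 ≡ 4^2 = 16 ≡ 16 (mod 713)
2^8 ≡ 16^2 = 256 ≡ 256 (mod 713)
2^16 ≡ 256^2 = 65536 ≡ 653 (mod 713)
2^32 ≡ 653^2 = 426409 ≡ 35 (mod 713)
2^64 ≡ 35^2 = 1225 ≡ 512 (mod 713)
2^128 ≡ 512^2 = 262144 ≡ 473 (mod 713)
2^256 ≡ 473^2 = 223729 ≡ 560 (mod 713)
2^512 ≡ 560^2 = 313600 ≡ 593 (mod 713)
712 = 512 + 128 + 64 + 8 in binary powers of 2.
So 2^712 ≡ 593 · 473 · 512 · 256 ≡ 624 (mod 713).
Since 624 ≠ 1, base 2 is a Fermat witness: 713 is composite.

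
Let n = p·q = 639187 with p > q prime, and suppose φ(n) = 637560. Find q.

661

φ(n) = (p−1)(q−1) = n − (p+q) + 1, so p + q = 639187 − 637560 + 1 = 1628.
p and q are the roots of t² − 1628t + 639187 = 0.
Discriminant: 1628² − 4·639187 = 2650384 − 2556748 = 93636; √93636 = 306.
q = (1628 − 306)/2 = 661, p = (1628 + 306)/2 = 967.
Check: 661 · 967 = 639187.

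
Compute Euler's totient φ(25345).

19584

Factor: 25345 = 5 · 37 · 137.
φ(25345) = (5−1) · (37−1) · (137−1) = 4 · 36 · 136 = 19584.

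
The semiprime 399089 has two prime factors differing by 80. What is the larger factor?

Since p = q + 80, we have 399089 = q(q + 80), so q² + 80q − 399089 = 0.
Discriminant: 80² + 4·399089 = 6400 + 1596356 = 1602756; √1602756 = 1266.
q = (−80 + 1266)/2 = 593, and p = q + 80 = 673.
Check: 593 · 673 = 399089.

673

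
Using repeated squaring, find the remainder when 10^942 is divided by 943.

10^1 ≡ 10 (mod 943)
10^2 ≡ 10^2 = 100 ≡ 100 (mod 943)
10^4 ≡ 100^2 = 10000 ≡ 570 (mod 943)
10^8 ≡ 570^2 = 324900 ≡ 508 (mod 943)
10^16 ≡ 508^2 = 258064 ≡ 625 (mod 943)
10^32 ≡ 625^2 = 390625 ≡ 223 (mod 943)
10^64 ≡ 223^2 = 49729 ≡ 693 (mod 943)
10^128 ≡ 693^2 = 480249 ≡ 262 (mod 943)
10^256 ≡ 262^2 = 68644 ≡ 748 (mod 943)
10^512 ≡ 748^2 = 559504 ≡ 305 (mod 943)
942 = 512 + 256 + 128 + 32 + 8 + 4 + 2 in binary powers of 2.
So 10^942 ≡ 305 · 748 · 262 · 223 · 508 · 570 · 100 ≡ 469 (mod 943).
Since 469 ≠ 1, base 10 is a Fermat witness: 943 is composite.

469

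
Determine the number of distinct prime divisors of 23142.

5

23142 = 2 · 11571
11571 = 3 · 3857
3857 = 7 · 551
551 = 19 · 29
23142 = 2 · 3 · 7 · 19 · 29, which has 5 distinct prime factors.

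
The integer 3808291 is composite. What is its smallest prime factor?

3808291 is odd.
Digit sum 31, not divisible by 3.
Ends in 1: not divisible by 5.
7: 3808291 = 7·544041 + 4
11: 3808291 = 11·346208 + 3
13: 3808291 = 13·292945 + 6
17: 3808291 = 17·224017 + 2
19: 3808291 = 19·200436 + 7
23: 3808291 = 23·165577 + 20
29: 3808291 = 29·131320 + 11
31: 3808291 = 31·122848 + 3
37: 3808291 = 37·102926 + 29
41: 3808291 = 41·92885 + 6
43: 3808291 = 43·88564 + 39
47: 3808291 = 47·81027 + 22
53: 3808291 = 53·71854 + 29
59: 3808291 = 59·64547 + 18
61: 3808291 = 61·62431

61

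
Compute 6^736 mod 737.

16

6^1 ≡ 6 (mod 737)
6^2 ≡ 6^2 = 36 ≡ 36 (mod 737)
6^4 ≡ 36^2 = 1296 ≡ 559 (mod 737)
6^8 ≡ 559^2 = 312481 ≡ 730 (mod 737)
6^16 ≡ 730^2 = 532900 ≡ 49 (mod 737)
6^32 ≡ 49^2 = 2401 ≡ 190 (mod 737)
6^64 ≡ 190^2 = 36100 ≡ 724 (mod 737)
6^128 ≡ 724^2 = 524176 ≡ 169 (mod 737)
6^256 ≡ 169^2 = 28561 ≡ 555 (mod 737)
6^512 ≡ 555^2 = 308025 ≡ 696 (mod 737)
736 = 512 + 128 + 64 + 32 in binary powers of 2.
So 6^736 ≡ 696 · 169 · 724 · 190 ≡ 16 (mod 737).
Since 16 ≠ 1, base 6 is a Fermat witness: 737 is composite.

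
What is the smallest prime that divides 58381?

79

58381 is odd.
Digit sum 25, not divisible by 3.
Ends in 1: not divisible by 5.
7: 58381 = 7·8340 + 1
11: 58381 = 11·5307 + 4
13: 58381 = 13·4490 + 11
17: 58381 = 17·3434 + 3
19: 58381 = 19·3072 + 13
23: 58381 = 23·2538 + 7
29: 58381 = 29·2013 + 4
31: 58381 = 31·1883 + 8
37: 58381 = 37·1577 + 32
41: 58381 = 41·1423 + 38
43: 58381 = 43·1357 + 30
47: 58381 = 47·1242 + 7
53: 58381 = 53·1101 + 28
59: 58381 = 59·989 + 30
61: 58381 = 61·957 + 4
67: 58381 = 67·871 + 24
71: 58381 = 71·822 + 19
73: 58381 = 73·799 + 54
79: 58381 = 79·739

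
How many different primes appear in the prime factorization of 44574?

44574 = 2 · 22287
22287 = 3 · 7429
7429 = 17 · 437
437 = 19 · 23
44574 = 2 · 3 · 17 · 19 · 23, which has 5 distinct prime factors.

5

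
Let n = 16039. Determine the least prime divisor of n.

43

16039 is odd.
Digit sum 19, not divisible by 3.
Ends in 9: not divisible by 5.
7: 16039 = 7·2291 + 2
11: 16039 = 11·1458 + 1
13: 16039 = 13·1233 + 10
17: 16039 = 17·943 + 8
19: 16039 = 19·844 + 3
23: 16039 = 23·697 + 8
29: 16039 = 29·553 + 2
31: 16039 = 31·517 + 12
37: 16039 = 37·433 + 18
41: 16039 = 41·391 + 8
43: 16039 = 43·373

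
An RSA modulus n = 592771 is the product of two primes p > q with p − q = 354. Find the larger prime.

967

Since p = q + 354, we have 592771 = q(q + 354), so q² + 354q − 592771 = 0.
Discriminant: 354² + 4·592771 = 125316 + 2371084 = 2496400; √2496400 = 1580.
q = (−354 + 1580)/2 = 613, and p = q + 354 = 967.
Check: 613 · 967 = 592771.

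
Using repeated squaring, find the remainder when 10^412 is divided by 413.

186

10^1 ≡ 10 (mod 413)
10^2 ≡ 10^2 = 100 ≡ 100 (mod 413)
10^4 ≡ 100^2 = 10000 ≡ 88 (mod 413)
10^8 ≡ 88^2 = 7744 ≡ 310 (mod 413)
10^16 ≡ 310^2 = 96100 ≡ 284 (mod 413)
10^32 ≡ 284^2 = 80656 ≡ 121 (mod 413)
10^64 ≡ 121^2 = 14641 ≡ 186 (mod 413)
10^128 ≡ 186^2 = 34596 ≡ 317 (mod 413)
10^256 ≡ 317^2 = 100489 ≡ 130 (mod 413)
412 = 256 + 128 + 16 + 8 + 4 in binary powers of 2.
So 10^412 ≡ 130 · 317 · 284 · 310 · 88 ≡ 186 (mod 413).
Since 186 ≠ 1, base 10 is a Fermat witness: 413 is composite.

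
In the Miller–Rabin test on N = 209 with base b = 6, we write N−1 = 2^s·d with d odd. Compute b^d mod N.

194

209 − 1 = 208 = 2^4 · 13, so d = 13.
6^1 ≡ 6 (mod 209)
6^2 ≡ 6^2 = 36 ≡ 36 (mod 209)
6^4 ≡ 36^2 = 1296 ≡ 42 (mod 209)
6^8 ≡ 42^2 = 1764 ≡ 92 (mod 209)
13 = 8 + 4 + 1 in binary powers of 2.
So 6^13 ≡ 92 · 42 · 6 ≡ 194 (mod 209).
Squaring chain: 194 → 16 → 47 → 119; never reaches −1, so base 6 is a Miller–Rabin witness that 209 is composite.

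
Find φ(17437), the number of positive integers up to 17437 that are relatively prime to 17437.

Factor: 17437 = 7 · 47 · 53.
φ(17437) = (7−1) · (47−1) · (53−1) = 6 · 46 · 52 = 14352.

14352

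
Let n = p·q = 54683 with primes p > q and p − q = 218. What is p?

367

Since p = q + 218, we have 54683 = q(q + 218), so q² + 218q − 54683 = 0.
Discriminant: 218² + 4·54683 = 47524 + 218732 = 266256; √266256 = 516.
q = (−218 + 516)/2 = 149, and p = q + 218 = 367.
Check: 149 · 367 = 54683.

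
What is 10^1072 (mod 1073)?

10^1 ≡ 10 (mod 1073)
10^2 ≡ 10^2 = 100 ≡ 100 (mod 1073)
10^4 ≡ 100^2 = 10000 ≡ 343 (mod 1073)
10^8 ≡ 343^2 = 117649 ≡ 692 (mod 1073)
10^16 ≡ 692^2 = 478864 ≡ 306 (mod 1073)
10^32 ≡ 306^2 = 93636 ≡ 285 (mod 1073)
10^64 ≡ 285^2 = 81225 ≡ 750 (mod 1073)
10^128 ≡ 750^2 = 562500 ≡ 248 (mod 1073)
10^256 ≡ 248^2 = 61504 ≡ 343 (mod 1073)
10^512 ≡ 343^2 = 117649 ≡ 692 (mod 1073)
10^1024 ≡ 692^2 = 478864 ≡ 306 (mod 1073)
1072 = 1024 + 32 + 16 in binary powers of 2.
So 10^1072 ≡ 306 · 285 · 306 ≡ 750 (mod 1073).
Since 750 ≠ 1, base 10 is a Fermat witness: 1073 is composite.

750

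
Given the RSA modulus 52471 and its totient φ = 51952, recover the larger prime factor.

φ(n) = (p−1)(q−1) = n − (p+q) + 1, so p + q = 52471 − 51952 + 1 = 520.
p and q are the roots of t² − 520t + 52471 = 0.
Discriminant: 520² − 4·52471 = 270400 − 209884 = 60516; √60516 = 246.
q = (520 − 246)/2 = 137, p = (520 + 246)/2 = 383.
Check: 137 · 383 = 52471.

383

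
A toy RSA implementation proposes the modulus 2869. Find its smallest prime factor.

19

2869 is odd.
Digit sum 25, not divisible by 3.
Ends in 9: not divisible by 5.
7: 2869 = 7·409 + 6
11: 2869 = 11·260 + 9
13: 2869 = 13·220 + 9
17: 2869 = 17·168 + 13
19: 2869 = 19·151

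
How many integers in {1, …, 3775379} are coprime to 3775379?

3702816

Factor: 3775379 = 139 · 157 · 173.
φ(3775379) = (139−1) · (157−1) · (173−1) = 138 · 156 · 172 = 3702816.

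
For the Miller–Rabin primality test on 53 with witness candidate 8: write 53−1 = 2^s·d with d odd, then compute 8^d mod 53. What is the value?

53 − 1 = 52 = 2^2 · 13, so d = 13.
8^1 ≡ 8 (mod 53)
8^2 ≡ 8^2 = 64 ≡ 11 (mod 53)
8^4 ≡ 11^2 = 121 ≡ 15 (mod 53)
8^8 ≡ 15^2 = 225 ≡ 13 (mod 53)
13 = 8 + 4 + 1 in binary powers of 2.
So 8^13 ≡ 13 · 15 · 8 ≡ 23 (mod 53).
Squaring chain: 23 → 52; reaches −1, so base 8 does not prove 53 composite.

23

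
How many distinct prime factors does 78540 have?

78540 = 2^2 · 19635
19635 = 3 · 6545
6545 = 5 · 1309
1309 = 7 · 187
187 = 11 · 17
78540 = 2^2 · 3 · 5 · 7 · 11 · 17, which has 6 distinct prime factors.

6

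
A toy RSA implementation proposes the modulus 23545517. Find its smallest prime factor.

23545517 is odd.
Digit sum 32, not divisible by 3.
Ends in 7: not divisible by 5.
7: 23545517 = 7·3363645 + 2
11: 23545517 = 11·2140501 + 6
13: 23545517 = 13·1811193 + 8
17: 23545517 = 17·1385030 + 7
19: 23545517 = 19·1239237 + 14
23: 23545517 = 23·1023718 + 3
29: 23545517 = 29·811914 + 11
31: 23545517 = 31·759532 + 25
37: 23545517 = 37·636365 + 12
41: 23545517 = 41·574280 + 37
43: 23545517 = 43·547570 + 7
47: 23545517 = 47·500968 + 21
53: 23545517 = 53·444255 + 2
59: 23545517 = 59·399076 + 33
61: 23545517 = 61·385992 + 5
67: 23545517 = 67·351425 + 42
71: 23545517 = 71·331627

71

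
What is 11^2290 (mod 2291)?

651

11^1 ≡ 11 (mod 2291)
11^2 ≡ 11^2 = 121 ≡ 121 (mod 2291)
11^4 ≡ 121^2 = 14641 ≡ 895 (mod 2291)
11^8 ≡ 895^2 = 801025 ≡ 1466 (mod 2291)
11^16 ≡ 1466^2 = 2149156 ≡ 198 (mod 2291)
11^32 ≡ 198^2 = 39204 ≡ 257 (mod 2291)
11^64 ≡ 257^2 = 66049 ≡ 1901 (mod 2291)
11^128 ≡ 1901^2 = 3613801 ≡ 894 (mod 2291)
11^256 ≡ 894^2 = 799236 ≡ 1968 (mod 2291)
11^512 ≡ 1968^2 = 3873024 ≡ 1234 (mod 2291)
11^1024 ≡ 1234^2 = 1522756 ≡ 1532 (mod 2291)
11^2048 ≡ 1532^2 = 2347024 ≡ 1040 (mod 2291)
2290 = 2048 + 128 + 64 + 32 + 16 + 2 in binary powers of 2.
So 11^2290 ≡ 1040 · 894 · 1901 · 257 · 198 · 121 ≡ 651 (mod 2291).
Since 651 ≠ 1, base 11 is a Fermat witness: 2291 is composite.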